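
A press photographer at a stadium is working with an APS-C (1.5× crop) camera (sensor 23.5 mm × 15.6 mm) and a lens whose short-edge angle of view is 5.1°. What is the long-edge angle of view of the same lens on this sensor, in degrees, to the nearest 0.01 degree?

From the short-edge AOV: f = 15.6 / (2·tan(2.55°)) = 15.6 / 0.08907 ≈ 175.1419 mm.
Long-edge AOV = 2·arctan(23.5 / (2 × 175.1419)) = 2·arctan(0.06709) ≈ 7.6763°.

7.68°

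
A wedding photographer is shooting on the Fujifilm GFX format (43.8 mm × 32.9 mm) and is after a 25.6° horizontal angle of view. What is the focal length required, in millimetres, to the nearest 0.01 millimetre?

From α = 2·arctan(w/2f) we get f = w / (2·tan(α/2)).
With w = 43.8 mm and α/2 = 12.8°, tan(α/2) ≈ 0.22719, so f ≈ 43.8 / 0.45439 ≈ 96.3932 mm.

96.39 mm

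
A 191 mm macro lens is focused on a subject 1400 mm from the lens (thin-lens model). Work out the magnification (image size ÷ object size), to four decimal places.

Thin lens: 1/f = 1/dₒ + 1/dᵢ → 1/dᵢ = 1/191 − 1/1400 = 0.0045213 mm⁻¹, so dᵢ ≈ 221.1745 mm.
Magnification m = dᵢ/dₒ = 221.1745/1400 ≈ 0.15798.

0.1580×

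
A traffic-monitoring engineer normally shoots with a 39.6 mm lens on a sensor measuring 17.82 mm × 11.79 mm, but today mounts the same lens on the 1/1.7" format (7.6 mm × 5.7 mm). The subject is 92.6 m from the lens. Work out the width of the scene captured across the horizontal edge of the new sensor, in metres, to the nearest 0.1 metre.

17.8 m

The focal length stays 39.6 mm; the relevant sensor dimension is now w = 7.6 mm. Object distance dₒ = 92.6 m = 92600 mm.
Thin-lens field width W = w·(dₒ − f)/f = 7.6 × (92600 − 39.6)/39.6 ≈ 17764.117 mm = 17.7641 m.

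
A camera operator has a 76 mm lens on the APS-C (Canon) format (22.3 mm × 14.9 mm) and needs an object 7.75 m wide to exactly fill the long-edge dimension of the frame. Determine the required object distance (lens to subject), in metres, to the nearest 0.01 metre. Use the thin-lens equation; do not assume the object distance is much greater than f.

26.49 m

W: 7.75 m = 7750 mm.
Magnification m = w/W = dᵢ/dₒ; combined with 1/f = 1/dₒ + 1/dᵢ this gives dₒ = f·(1 + W/w).
dₒ = 76 mm × (1 + 7750/22.3) = 76 × 348.5336 ≈ 26488.556 mm = 26.4886 m.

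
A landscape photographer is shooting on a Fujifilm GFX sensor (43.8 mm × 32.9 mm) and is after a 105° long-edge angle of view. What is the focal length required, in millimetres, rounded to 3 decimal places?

16.804 mm

From α = 2·arctan(w/2f) we get f = w / (2·tan(α/2)).
With w = 43.8 mm and α/2 = 52.5°, tan(α/2) ≈ 1.30323, so f ≈ 43.8 / 2.60645 ≈ 16.8045 mm.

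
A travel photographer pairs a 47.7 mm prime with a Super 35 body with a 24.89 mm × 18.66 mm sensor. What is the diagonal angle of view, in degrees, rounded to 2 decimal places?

Sensor diagonal = √(24.89² + 18.66²) = √967.7077 ≈ 31.1080 mm.
Angle of view α = 2·arctan(d/2f) with d = 31.1080 mm and f = 47.7 mm.
d/2f = 0.32608; arctan(0.32608) ≈ 18.0601°, so α ≈ 36.1202°.

36.12°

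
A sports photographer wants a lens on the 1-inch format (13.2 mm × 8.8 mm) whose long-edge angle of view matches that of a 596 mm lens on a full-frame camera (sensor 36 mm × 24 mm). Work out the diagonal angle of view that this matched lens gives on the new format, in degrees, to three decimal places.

4.158°

Equal long-edge AOV ⇒ f₂ = f₁ · 13.2/36 = 596 × 0.36667 ≈ 218.5333 mm.
Sensor diagonal = √(13.2² + 8.8²) = √251.6800 ≈ 15.8644 mm.
Diagonal AOV on the new format = 2·arctan(15.8644 / (2 × 218.5333)) = 2·arctan(0.03630) ≈ 4.1576°.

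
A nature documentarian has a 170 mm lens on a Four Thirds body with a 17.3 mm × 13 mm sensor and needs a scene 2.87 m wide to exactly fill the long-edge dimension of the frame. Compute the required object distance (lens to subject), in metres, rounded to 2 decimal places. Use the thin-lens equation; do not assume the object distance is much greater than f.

28.37 m

W: 2.87 m = 2870 mm.
Magnification m = w/W = dᵢ/dₒ; combined with 1/f = 1/dₒ + 1/dᵢ this gives dₒ = f·(1 + W/w).
dₒ = 170 mm × (1 + 2870/17.3) = 170 × 166.8960 ≈ 28372.312 mm = 28.3723 m.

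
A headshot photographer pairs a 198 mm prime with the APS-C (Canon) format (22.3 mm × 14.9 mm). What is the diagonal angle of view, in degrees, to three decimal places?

7.749°

Sensor diagonal = √(22.3² + 14.9²) = √719.3000 ≈ 26.8198 mm.
Angle of view α = 2·arctan(d/2f) with d = 26.8198 mm and f = 198 mm.
d/2f = 0.06773; arctan(0.06773) ≈ 3.8745°, so α ≈ 7.7491°.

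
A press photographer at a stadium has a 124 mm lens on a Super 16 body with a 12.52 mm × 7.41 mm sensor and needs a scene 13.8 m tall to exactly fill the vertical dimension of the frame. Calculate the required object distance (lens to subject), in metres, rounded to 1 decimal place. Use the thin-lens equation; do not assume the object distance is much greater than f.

231.1 m

W: 13.8 m = 13800 mm.
Magnification m = h/W = dᵢ/dₒ; combined with 1/f = 1/dₒ + 1/dᵢ this gives dₒ = f·(1 + W/h).
dₒ = 124 mm × (1 + 13800/7.41) = 124 × 1863.3482 ≈ 231055.174 mm = 231.055 m.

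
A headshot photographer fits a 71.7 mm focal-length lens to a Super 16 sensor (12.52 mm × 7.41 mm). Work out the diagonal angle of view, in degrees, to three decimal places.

Sensor diagonal = √(12.52² + 7.41²) = √211.6585 ≈ 14.5485 mm.
Angle of view α = 2·arctan(d/2f) with d = 14.5485 mm and f = 71.7 mm.
d/2f = 0.10145; arctan(0.10145) ≈ 5.7931°, so α ≈ 11.5861°.

11.586°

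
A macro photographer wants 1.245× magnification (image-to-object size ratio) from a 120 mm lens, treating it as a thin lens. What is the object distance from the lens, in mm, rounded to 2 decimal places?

With m = dᵢ/dₒ and 1/f = 1/dₒ + 1/dᵢ, substituting dᵢ = m·dₒ gives 1/f = (1 + 1/m)/dₒ, hence dₒ = f·(1 + 1/m).
dₒ = 120 × (1 + 1/1.245) = 120 × 1.80321 ≈ 216.386 mm.

216.39 mm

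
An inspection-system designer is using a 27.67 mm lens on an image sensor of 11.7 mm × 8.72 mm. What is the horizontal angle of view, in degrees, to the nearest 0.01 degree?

Angle of view α = 2·arctan(w/2f) with w = 11.7 mm and f = 27.67 mm.
w/2f = 0.21142; arctan(0.21142) ≈ 11.9377°, so α ≈ 23.8754°.

23.88°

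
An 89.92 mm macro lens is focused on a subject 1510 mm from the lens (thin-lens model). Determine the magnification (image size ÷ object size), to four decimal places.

Thin lens: 1/f = 1/dₒ + 1/dᵢ → 1/dᵢ = 1/89.92 − 1/1510 = 0.0104587 mm⁻¹, so dᵢ ≈ 95.6138 mm.
Magnification m = dᵢ/dₒ = 95.6138/1510 ≈ 0.06332.

0.0633×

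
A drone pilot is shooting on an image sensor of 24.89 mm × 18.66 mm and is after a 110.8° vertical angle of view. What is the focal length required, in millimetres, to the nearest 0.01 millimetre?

From α = 2·arctan(h/2f) we get f = h / (2·tan(α/2)).
With h = 18.66 mm and α/2 = 55.4°, tan(α/2) ≈ 1.44958, so f ≈ 18.66 / 2.89917 ≈ 6.4363 mm.

6.44 mm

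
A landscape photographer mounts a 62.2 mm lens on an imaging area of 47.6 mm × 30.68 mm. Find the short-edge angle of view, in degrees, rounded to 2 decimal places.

27.71°

Angle of view α = 2·arctan(h/2f) with h = 30.68 mm and f = 62.2 mm.
h/2f = 0.24662; arctan(0.24662) ≈ 13.8540°, so α ≈ 27.7081°.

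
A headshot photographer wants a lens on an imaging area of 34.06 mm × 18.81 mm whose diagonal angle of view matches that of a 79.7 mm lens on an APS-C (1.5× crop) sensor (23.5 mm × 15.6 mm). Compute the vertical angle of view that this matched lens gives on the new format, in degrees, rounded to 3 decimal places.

9.779°

Sensor diagonal = √(23.5² + 15.6²) = √795.6100 ≈ 28.2066 mm.
Sensor diagonal = √(34.06² + 18.81²) = √1513.8997 ≈ 38.9089 mm.
Equal diagonal AOV ⇒ f₂ = f₁ · 38.9089/28.2066 = 79.7 × 1.37943 ≈ 109.9403 mm.
Vertical AOV on the new format = 2·arctan(18.81 / (2 × 109.9403)) = 2·arctan(0.08555) ≈ 9.7791°.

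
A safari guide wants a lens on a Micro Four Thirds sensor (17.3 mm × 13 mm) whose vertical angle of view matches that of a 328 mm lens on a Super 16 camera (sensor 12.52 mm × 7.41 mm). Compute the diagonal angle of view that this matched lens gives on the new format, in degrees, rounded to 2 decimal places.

2.15°

Equal vertical AOV ⇒ f₂ = f₁ · 13/7.41 = 328 × 1.75439 ≈ 575.4386 mm.
Sensor diagonal = √(17.3² + 13²) = √468.2900 ≈ 21.6400 mm.
Diagonal AOV on the new format = 2·arctan(21.6400 / (2 × 575.4386)) = 2·arctan(0.01880) ≈ 2.1544°.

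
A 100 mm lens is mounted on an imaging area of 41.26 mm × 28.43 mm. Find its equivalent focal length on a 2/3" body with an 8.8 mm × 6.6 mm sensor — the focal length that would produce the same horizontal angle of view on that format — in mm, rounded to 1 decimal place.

Equal angle of view means equal width/f ratio, so f₂ = f₁ · (width₂/width₁) = 100 × 8.8/41.26.
f₂ = 100 × 0.21328 ≈ 21.328 mm.

21.3 mm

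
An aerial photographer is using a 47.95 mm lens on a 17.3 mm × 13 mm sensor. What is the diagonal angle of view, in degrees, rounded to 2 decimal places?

Sensor diagonal = √(17.3² + 13²) = √468.2900 ≈ 21.6400 mm.
Angle of view α = 2·arctan(d/2f) with d = 21.6400 mm and f = 47.95 mm.
d/2f = 0.22565; arctan(0.22565) ≈ 12.7159°, so α ≈ 25.4319°.

25.43°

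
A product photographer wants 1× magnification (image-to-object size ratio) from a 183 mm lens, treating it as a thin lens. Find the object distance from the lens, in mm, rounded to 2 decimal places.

366.00 mm

With m = dᵢ/dₒ and 1/f = 1/dₒ + 1/dᵢ, substituting dᵢ = m·dₒ gives 1/f = (1 + 1/m)/dₒ, hence dₒ = f·(1 + 1/m).
dₒ = 183 × (1 + 1/1) = 183 × 2.00000 ≈ 366.000 mm.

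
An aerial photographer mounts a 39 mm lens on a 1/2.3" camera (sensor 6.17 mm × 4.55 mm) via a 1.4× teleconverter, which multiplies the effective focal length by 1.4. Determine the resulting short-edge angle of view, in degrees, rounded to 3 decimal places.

Effective focal length f = 39 × 1.4 = 54.6 mm.
α = 2·arctan(4.55 / (2 × 54.6)) = 2·arctan(0.04167) ≈ 4.7719°.

4.772°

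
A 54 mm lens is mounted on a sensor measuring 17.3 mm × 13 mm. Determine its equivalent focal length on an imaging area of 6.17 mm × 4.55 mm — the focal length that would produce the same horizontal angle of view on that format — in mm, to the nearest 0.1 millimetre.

19.3 mm

Equal angle of view means equal width/f ratio, so f₂ = f₁ · (width₂/width₁) = 54 × 6.17/17.3.
f₂ = 54 × 0.35665 ≈ 19.259 mm.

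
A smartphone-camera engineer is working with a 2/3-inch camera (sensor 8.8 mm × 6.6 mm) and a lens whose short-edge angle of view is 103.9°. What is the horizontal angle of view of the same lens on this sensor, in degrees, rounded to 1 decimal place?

119.2°

From the short-edge AOV: f = 6.6 / (2·tan(51.95°)) = 6.6 / 2.55528 ≈ 2.5829 mm.
Horizontal AOV = 2·arctan(8.8 / (2 × 2.5829)) = 2·arctan(1.70352) ≈ 119.1725°.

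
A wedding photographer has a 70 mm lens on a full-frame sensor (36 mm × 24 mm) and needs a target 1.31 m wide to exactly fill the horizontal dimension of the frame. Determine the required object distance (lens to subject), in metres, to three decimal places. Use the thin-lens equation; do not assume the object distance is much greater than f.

2.617 m

W: 1.31 m = 1310 mm.
Magnification m = w/W = dᵢ/dₒ; combined with 1/f = 1/dₒ + 1/dᵢ this gives dₒ = f·(1 + W/w).
dₒ = 70 mm × (1 + 1310/36) = 70 × 37.3889 ≈ 2617.222 mm = 2.61722 m.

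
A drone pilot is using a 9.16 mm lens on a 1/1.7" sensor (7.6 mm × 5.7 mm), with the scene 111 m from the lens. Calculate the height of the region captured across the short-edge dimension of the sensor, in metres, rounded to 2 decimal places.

dₒ: 111 m = 111000 mm.
Similar triangles through the lens centre give W/dₒ = h/dᵢ; with 1/f = 1/dₒ + 1/dᵢ this gives W = h·(dₒ − f)/f.
W = 5.7 mm × (111000 − 9.16) / 9.16 = 5.7 × 12116.9039 ≈ 69066.352 mm = 69.0664 m.

69.07 m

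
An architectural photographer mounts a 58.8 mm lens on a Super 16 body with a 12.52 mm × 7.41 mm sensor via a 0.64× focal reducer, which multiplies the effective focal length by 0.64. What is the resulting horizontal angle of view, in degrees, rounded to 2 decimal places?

18.89°

Effective focal length f = 58.8 × 0.64 = 37.632 mm.
α = 2·arctan(12.52 / (2 × 37.632)) = 2·arctan(0.16635) ≈ 18.8891°.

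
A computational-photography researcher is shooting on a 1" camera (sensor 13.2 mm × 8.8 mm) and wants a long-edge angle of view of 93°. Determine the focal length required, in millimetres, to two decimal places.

From α = 2·arctan(w/2f) we get f = w / (2·tan(α/2)).
With w = 13.2 mm and α/2 = 46.5°, tan(α/2) ≈ 1.05378, so f ≈ 13.2 / 2.10756 ≈ 6.2632 mm.

6.26 mm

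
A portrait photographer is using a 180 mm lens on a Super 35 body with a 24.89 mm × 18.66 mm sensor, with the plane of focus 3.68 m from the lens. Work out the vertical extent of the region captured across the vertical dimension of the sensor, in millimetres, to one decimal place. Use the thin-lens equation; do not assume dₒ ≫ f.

362.8 mm

dₒ: 3.68 m = 3680 mm.
Similar triangles through the lens centre give W/dₒ = h/dᵢ; with 1/f = 1/dₒ + 1/dᵢ this gives W = h·(dₒ − f)/f.
W = 18.66 mm × (3680 − 180) / 180 = 18.66 × 19.4444 ≈ 362.833 mm.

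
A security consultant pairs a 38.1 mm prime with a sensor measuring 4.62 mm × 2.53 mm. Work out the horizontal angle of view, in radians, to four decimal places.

0.1211 rad

Angle of view α = 2·arctan(w/2f) with w = 4.62 mm and f = 38.1 mm.
w/2f = 0.06063; arctan(0.06063) ≈ 0.0606 rad, so α ≈ 0.1211 rad.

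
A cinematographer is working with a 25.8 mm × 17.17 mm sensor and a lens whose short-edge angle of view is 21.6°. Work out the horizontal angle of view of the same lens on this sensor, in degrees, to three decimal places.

From the short-edge AOV: f = 17.17 / (2·tan(10.8°)) = 17.17 / 0.38152 ≈ 45.0041 mm.
Horizontal AOV = 2·arctan(25.8 / (2 × 45.0041)) = 2·arctan(0.28664) ≈ 31.9889°.

31.989°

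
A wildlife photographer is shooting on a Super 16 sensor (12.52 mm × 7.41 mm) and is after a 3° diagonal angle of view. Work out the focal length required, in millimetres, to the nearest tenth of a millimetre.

277.8 mm

Sensor diagonal = √(12.52² + 7.41²) = √211.6585 ≈ 14.5485 mm.
From α = 2·arctan(d/2f) we get f = d / (2·tan(α/2)).
With d = 14.5485 mm and α/2 = 1.5°, tan(α/2) ≈ 0.02619, so f ≈ 14.5485 / 0.05237 ≈ 277.7922 mm.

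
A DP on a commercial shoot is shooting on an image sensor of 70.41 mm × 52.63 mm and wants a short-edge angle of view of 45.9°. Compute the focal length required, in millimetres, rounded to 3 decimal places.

62.145 mm

From α = 2·arctan(h/2f) we get f = h / (2·tan(α/2)).
With h = 52.63 mm and α/2 = 22.95°, tan(α/2) ≈ 0.42345, so f ≈ 52.63 / 0.84689 ≈ 62.1450 mm.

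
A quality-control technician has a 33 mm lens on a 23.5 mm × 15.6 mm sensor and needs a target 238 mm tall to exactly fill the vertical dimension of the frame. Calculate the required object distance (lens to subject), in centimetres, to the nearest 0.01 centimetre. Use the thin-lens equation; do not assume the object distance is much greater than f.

53.65 cm

Magnification m = h/W = dᵢ/dₒ; combined with 1/f = 1/dₒ + 1/dᵢ this gives dₒ = f·(1 + W/h).
dₒ = 33 mm × (1 + 238/15.6) = 33 × 16.2564 ≈ 536.462 mm = 53.6462 cm.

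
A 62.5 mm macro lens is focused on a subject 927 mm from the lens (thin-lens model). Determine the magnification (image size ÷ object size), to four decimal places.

Thin lens: 1/f = 1/dₒ + 1/dᵢ → 1/dᵢ = 1/62.5 − 1/927 = 0.0149213 mm⁻¹, so dᵢ ≈ 67.0185 mm.
Magnification m = dᵢ/dₒ = 67.0185/927 ≈ 0.07230.

0.0723×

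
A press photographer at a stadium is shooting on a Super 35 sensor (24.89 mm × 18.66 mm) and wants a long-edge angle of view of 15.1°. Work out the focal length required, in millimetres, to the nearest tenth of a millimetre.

From α = 2·arctan(w/2f) we get f = w / (2·tan(α/2)).
With w = 24.89 mm and α/2 = 7.55°, tan(α/2) ≈ 0.13254, so f ≈ 24.89 / 0.26508 ≈ 93.8959 mm.

93.9 mm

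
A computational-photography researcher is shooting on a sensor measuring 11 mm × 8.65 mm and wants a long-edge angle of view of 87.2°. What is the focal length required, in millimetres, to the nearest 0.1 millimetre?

From α = 2·arctan(w/2f) we get f = w / (2·tan(α/2)).
With w = 11 mm and α/2 = 43.6°, tan(α/2) ≈ 0.95229, so f ≈ 11 / 1.90457 ≈ 5.7756 mm.

5.8 mm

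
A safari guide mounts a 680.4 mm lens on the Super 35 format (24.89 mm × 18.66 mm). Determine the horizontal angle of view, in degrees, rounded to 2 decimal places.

Angle of view α = 2·arctan(w/2f) with w = 24.89 mm and f = 680.4 mm.
w/2f = 0.01829; arctan(0.01829) ≈ 1.0479°, so α ≈ 2.0957°.

2.10°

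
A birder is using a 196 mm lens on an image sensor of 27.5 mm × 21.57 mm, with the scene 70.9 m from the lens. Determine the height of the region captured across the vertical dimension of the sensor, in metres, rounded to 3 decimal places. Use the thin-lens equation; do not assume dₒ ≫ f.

dₒ: 70.9 m = 70900 mm.
Similar triangles through the lens centre give W/dₒ = h/dᵢ; with 1/f = 1/dₒ + 1/dᵢ this gives W = h·(dₒ − f)/f.
W = 21.57 mm × (70900 − 196) / 196 = 21.57 × 360.7347 ≈ 7781.047 mm = 7.78105 m.

7.781 m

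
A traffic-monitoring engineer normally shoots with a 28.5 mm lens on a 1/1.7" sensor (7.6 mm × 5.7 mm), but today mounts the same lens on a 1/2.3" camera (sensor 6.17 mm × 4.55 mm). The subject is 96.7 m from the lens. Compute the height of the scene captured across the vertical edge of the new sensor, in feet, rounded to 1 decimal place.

The focal length stays 28.5 mm; the relevant sensor dimension is now h = 4.55 mm. Object distance dₒ = 96.7 m = 96700 mm.
Thin-lens field height W = h·(dₒ − f)/f = 4.55 × (96700 − 28.5)/28.5 ≈ 15433.520 mm = 15433.520/304.8 ft = 50.6349 ft.

50.6 ft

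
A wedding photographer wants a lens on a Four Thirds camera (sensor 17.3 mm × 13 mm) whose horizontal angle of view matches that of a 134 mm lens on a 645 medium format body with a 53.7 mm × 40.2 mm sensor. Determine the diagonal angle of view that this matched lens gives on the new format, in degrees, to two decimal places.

Equal horizontal AOV ⇒ f₂ = f₁ · 17.3/53.7 = 134 × 0.32216 ≈ 43.1695 mm.
Sensor diagonal = √(17.3² + 13²) = √468.2900 ≈ 21.6400 mm.
Diagonal AOV on the new format = 2·arctan(21.6400 / (2 × 43.1695)) = 2·arctan(0.25064) ≈ 28.1415°.

28.14°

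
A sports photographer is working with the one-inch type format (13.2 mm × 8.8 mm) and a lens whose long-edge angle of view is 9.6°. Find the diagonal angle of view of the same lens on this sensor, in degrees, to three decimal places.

11.526°

From the long-edge AOV: f = 13.2 / (2·tan(4.8°)) = 13.2 / 0.16794 ≈ 78.5973 mm.
Sensor diagonal = √(13.2² + 8.8²) = √251.6800 ≈ 15.8644 mm.
Diagonal AOV = 2·arctan(15.8644 / (2 × 78.5973)) = 2·arctan(0.10092) ≈ 11.5258°.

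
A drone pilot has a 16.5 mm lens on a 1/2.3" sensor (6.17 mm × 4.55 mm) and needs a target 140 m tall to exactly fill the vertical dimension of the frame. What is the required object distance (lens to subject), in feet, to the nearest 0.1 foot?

1665.7 ft

W: 140 m = 140000 mm.
Magnification m = h/W = dᵢ/dₒ; combined with 1/f = 1/dₒ + 1/dᵢ this gives dₒ = f·(1 + W/h).
dₒ = 16.5 mm × (1 + 140000/4.55) = 16.5 × 30770.2308 ≈ 507708.808 mm = 507708.808/304.8 ft = 1665.71 ft.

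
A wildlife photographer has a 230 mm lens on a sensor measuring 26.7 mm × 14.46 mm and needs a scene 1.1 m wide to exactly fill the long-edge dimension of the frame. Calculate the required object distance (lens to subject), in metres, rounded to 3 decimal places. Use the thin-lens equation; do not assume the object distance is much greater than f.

9.706 m

W: 1.1 m = 1100 mm.
Magnification m = w/W = dᵢ/dₒ; combined with 1/f = 1/dₒ + 1/dᵢ this gives dₒ = f·(1 + W/w).
dₒ = 230 mm × (1 + 1100/26.7) = 230 × 42.1985 ≈ 9705.655 mm = 9.70566 m.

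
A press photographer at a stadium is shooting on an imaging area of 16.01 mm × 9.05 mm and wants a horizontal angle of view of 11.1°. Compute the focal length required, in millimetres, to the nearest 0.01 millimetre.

82.38 mm

From α = 2·arctan(w/2f) we get f = w / (2·tan(α/2)).
With w = 16.01 mm and α/2 = 5.55°, tan(α/2) ≈ 0.09717, so f ≈ 16.01 / 0.19434 ≈ 82.3815 mm.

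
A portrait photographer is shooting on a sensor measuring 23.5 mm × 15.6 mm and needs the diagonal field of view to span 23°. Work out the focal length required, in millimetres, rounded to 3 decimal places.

Sensor diagonal = √(23.5² + 15.6²) = √795.6100 ≈ 28.2066 mm.
From α = 2·arctan(d/2f) we get f = d / (2·tan(α/2)).
With d = 28.2066 mm and α/2 = 11.5°, tan(α/2) ≈ 0.20345, so f ≈ 28.2066 / 0.40690 ≈ 69.3198 mm.

69.320 mm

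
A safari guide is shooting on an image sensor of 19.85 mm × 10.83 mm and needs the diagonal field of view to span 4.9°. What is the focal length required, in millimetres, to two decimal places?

Sensor diagonal = √(19.85² + 10.83²) = √511.3114 ≈ 22.6122 mm.
From α = 2·arctan(d/2f) we get f = d / (2·tan(α/2)).
With d = 22.6122 mm and α/2 = 2.45°, tan(α/2) ≈ 0.04279, so f ≈ 22.6122 / 0.08557 ≈ 264.2436 mm.

264.24 mm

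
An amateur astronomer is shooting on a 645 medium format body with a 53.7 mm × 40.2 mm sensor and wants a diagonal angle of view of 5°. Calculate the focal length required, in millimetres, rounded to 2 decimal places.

768.19 mm

Sensor diagonal = √(53.7² + 40.2²) = √4499.7300 ≈ 67.0800 mm.
From α = 2·arctan(d/2f) we get f = d / (2·tan(α/2)).
With d = 67.0800 mm and α/2 = 2.5°, tan(α/2) ≈ 0.04366, so f ≈ 67.0800 / 0.08732 ≈ 768.1926 mm.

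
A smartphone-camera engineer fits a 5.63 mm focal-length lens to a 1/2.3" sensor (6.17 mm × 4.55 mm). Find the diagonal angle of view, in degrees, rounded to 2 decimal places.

Sensor diagonal = √(6.17² + 4.55²) = √58.7714 ≈ 7.6663 mm.
Angle of view α = 2·arctan(d/2f) with d = 7.6663 mm and f = 5.63 mm.
d/2f = 0.68084; arctan(0.68084) ≈ 34.2486°, so α ≈ 68.4971°.

68.50°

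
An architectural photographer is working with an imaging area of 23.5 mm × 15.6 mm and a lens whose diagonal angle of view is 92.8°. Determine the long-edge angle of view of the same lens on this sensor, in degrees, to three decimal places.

82.364°

Sensor diagonal = √(23.5² + 15.6²) = √795.6100 ≈ 28.2066 mm.
From the diagonal AOV: f = 28.2066 / (2·tan(46.4°)) = 28.2066 / 2.10021 ≈ 13.4304 mm.
Long-edge AOV = 2·arctan(23.5 / (2 × 13.4304)) = 2·arctan(0.87488) ≈ 82.3642°.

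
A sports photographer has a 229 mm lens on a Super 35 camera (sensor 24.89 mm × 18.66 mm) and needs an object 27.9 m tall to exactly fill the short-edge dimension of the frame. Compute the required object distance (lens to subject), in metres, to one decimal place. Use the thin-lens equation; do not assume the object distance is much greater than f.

W: 27.9 m = 27900 mm.
Magnification m = h/W = dᵢ/dₒ; combined with 1/f = 1/dₒ + 1/dᵢ this gives dₒ = f·(1 + W/h).
dₒ = 229 mm × (1 + 27900/18.66) = 229 × 1496.1768 ≈ 342624.498 mm = 342.624 m.

342.6 m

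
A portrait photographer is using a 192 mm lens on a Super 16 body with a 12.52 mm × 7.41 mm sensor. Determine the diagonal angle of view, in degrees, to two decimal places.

Sensor diagonal = √(12.52² + 7.41²) = √211.6585 ≈ 14.5485 mm.
Angle of view α = 2·arctan(d/2f) with d = 14.5485 mm and f = 192 mm.
d/2f = 0.03789; arctan(0.03789) ≈ 2.1697°, so α ≈ 4.3394°.

4.34°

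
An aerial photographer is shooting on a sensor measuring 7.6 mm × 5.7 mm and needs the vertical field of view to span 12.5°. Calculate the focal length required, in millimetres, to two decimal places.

From α = 2·arctan(h/2f) we get f = h / (2·tan(α/2)).
With h = 5.7 mm and α/2 = 6.25°, tan(α/2) ≈ 0.10952, so f ≈ 5.7 / 0.21904 ≈ 26.0232 mm.

26.02 mm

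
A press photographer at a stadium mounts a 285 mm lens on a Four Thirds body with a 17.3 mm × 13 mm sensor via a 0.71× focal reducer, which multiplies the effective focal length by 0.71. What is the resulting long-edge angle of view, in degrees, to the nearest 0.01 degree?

Effective focal length f = 285 × 0.71 = 202.35 mm.
α = 2·arctan(17.3 / (2 × 202.35)) = 2·arctan(0.04275) ≈ 4.8955°.

4.90°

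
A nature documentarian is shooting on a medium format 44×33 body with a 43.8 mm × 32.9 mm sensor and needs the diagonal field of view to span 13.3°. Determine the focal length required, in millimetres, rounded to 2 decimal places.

Sensor diagonal = √(43.8² + 32.9²) = √3000.8500 ≈ 54.7800 mm.
From α = 2·arctan(d/2f) we get f = d / (2·tan(α/2)).
With d = 54.7800 mm and α/2 = 6.65°, tan(α/2) ≈ 0.11659, so f ≈ 54.7800 / 0.23318 ≈ 234.9291 mm.

234.93 mm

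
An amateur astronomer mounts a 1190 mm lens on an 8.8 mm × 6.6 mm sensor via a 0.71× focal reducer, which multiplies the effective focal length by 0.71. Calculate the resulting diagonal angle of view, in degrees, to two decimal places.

Effective focal length f = 1190 × 0.71 = 844.9 mm.
Sensor diagonal = √(8.8² + 6.6²) = √121.0000 ≈ 11.0000 mm.
α = 2·arctan(11.000 / (2 × 844.9)) = 2·arctan(0.00651) ≈ 0.7459°.

0.75°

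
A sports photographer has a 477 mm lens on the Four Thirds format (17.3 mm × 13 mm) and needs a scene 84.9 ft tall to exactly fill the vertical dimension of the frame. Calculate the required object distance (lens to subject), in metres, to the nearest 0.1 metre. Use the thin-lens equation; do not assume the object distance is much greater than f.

W: 84.9 ft × 304.8 mm/ft = 25877.52 mm.
Magnification m = h/W = dᵢ/dₒ; combined with 1/f = 1/dₒ + 1/dᵢ this gives dₒ = f·(1 + W/h).
dₒ = 477 mm × (1 + 25877.5/13) = 477 × 1991.5784 ≈ 949982.896 mm = 949.983 m.

950.0 m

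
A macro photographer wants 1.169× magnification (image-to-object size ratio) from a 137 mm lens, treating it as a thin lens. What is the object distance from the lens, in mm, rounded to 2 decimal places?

With m = dᵢ/dₒ and 1/f = 1/dₒ + 1/dᵢ, substituting dᵢ = m·dₒ gives 1/f = (1 + 1/m)/dₒ, hence dₒ = f·(1 + 1/m).
dₒ = 137 × (1 + 1/1.169) = 137 × 1.85543 ≈ 254.194 mm.

254.19 mm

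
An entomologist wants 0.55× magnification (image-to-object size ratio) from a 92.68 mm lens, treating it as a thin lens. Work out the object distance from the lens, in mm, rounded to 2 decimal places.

261.19 mm

With m = dᵢ/dₒ and 1/f = 1/dₒ + 1/dᵢ, substituting dᵢ = m·dₒ gives 1/f = (1 + 1/m)/dₒ, hence dₒ = f·(1 + 1/m).
dₒ = 92.68 × (1 + 1/0.55) = 92.68 × 2.81818 ≈ 261.189 mm.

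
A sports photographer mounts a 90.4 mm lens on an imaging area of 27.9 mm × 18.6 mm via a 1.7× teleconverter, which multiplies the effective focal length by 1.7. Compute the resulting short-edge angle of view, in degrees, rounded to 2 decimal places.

6.93°

Effective focal length f = 90.4 × 1.7 = 153.68 mm.
α = 2·arctan(18.6 / (2 × 153.68)) = 2·arctan(0.06052) ≈ 6.9261°.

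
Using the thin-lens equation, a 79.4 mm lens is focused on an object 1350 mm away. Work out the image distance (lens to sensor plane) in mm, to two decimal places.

84.36 mm

1/dᵢ = 1/f − 1/dₒ = 1/79.4 − 1/1350 = 0.0118537 mm⁻¹.
dᵢ = 1/0.0118537 ≈ 84.3617 mm.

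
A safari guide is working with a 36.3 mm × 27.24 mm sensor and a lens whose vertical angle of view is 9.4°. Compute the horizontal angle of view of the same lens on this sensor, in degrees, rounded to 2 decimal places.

From the vertical AOV: f = 27.24 / (2·tan(4.7°)) = 27.24 / 0.16443 ≈ 165.6633 mm.
Horizontal AOV = 2·arctan(36.3 / (2 × 165.6633)) = 2·arctan(0.10956) ≈ 12.5047°.

12.50°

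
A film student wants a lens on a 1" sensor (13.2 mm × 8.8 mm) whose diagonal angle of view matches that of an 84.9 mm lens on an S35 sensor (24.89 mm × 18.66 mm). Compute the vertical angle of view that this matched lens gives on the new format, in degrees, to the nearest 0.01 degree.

Sensor diagonal = √(24.89² + 18.66²) = √967.7077 ≈ 31.1080 mm.
Sensor diagonal = √(13.2² + 8.8²) = √251.6800 ≈ 15.8644 mm.
Equal diagonal AOV ⇒ f₂ = f₁ · 15.8644/31.1080 = 84.9 × 0.50998 ≈ 43.2972 mm.
Vertical AOV on the new format = 2·arctan(8.8 / (2 × 43.2972)) = 2·arctan(0.10162) ≈ 11.6053°.

11.61°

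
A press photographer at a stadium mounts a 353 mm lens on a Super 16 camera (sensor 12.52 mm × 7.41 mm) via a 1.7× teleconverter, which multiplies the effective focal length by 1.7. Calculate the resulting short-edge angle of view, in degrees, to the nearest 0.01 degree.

0.71°

Effective focal length f = 353 × 1.7 = 600.1 mm.
α = 2·arctan(7.41 / (2 × 600.1)) = 2·arctan(0.00617) ≈ 0.7075°.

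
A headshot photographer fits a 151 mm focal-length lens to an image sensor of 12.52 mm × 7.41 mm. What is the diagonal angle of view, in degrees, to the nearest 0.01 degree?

Sensor diagonal = √(12.52² + 7.41²) = √211.6585 ≈ 14.5485 mm.
Angle of view α = 2·arctan(d/2f) with d = 14.5485 mm and f = 151 mm.
d/2f = 0.04817; arctan(0.04817) ≈ 2.7580°, so α ≈ 5.5160°.

5.52°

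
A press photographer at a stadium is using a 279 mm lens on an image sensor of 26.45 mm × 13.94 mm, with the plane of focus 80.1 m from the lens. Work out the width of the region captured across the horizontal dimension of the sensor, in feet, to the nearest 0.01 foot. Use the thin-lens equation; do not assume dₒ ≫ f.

24.83 ft

dₒ: 80.1 m = 80100 mm.
Similar triangles through the lens centre give W/dₒ = w/dᵢ; with 1/f = 1/dₒ + 1/dᵢ this gives W = w·(dₒ − f)/f.
W = 26.45 mm × (80100 − 279) / 279 = 26.45 × 286.0968 ≈ 7567.260 mm = 7567.260/304.8 ft = 24.827 ft.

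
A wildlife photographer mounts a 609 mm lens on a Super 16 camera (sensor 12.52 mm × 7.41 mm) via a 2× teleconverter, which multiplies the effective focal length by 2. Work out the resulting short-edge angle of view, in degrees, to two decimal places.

0.35°

Effective focal length f = 609 × 2 = 1218 mm.
α = 2·arctan(7.41 / (2 × 1218)) = 2·arctan(0.00304) ≈ 0.3486°.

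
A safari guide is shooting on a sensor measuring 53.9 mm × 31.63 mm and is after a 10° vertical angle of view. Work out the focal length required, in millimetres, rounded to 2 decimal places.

From α = 2·arctan(h/2f) we get f = h / (2·tan(α/2)).
With h = 31.63 mm and α/2 = 5°, tan(α/2) ≈ 0.08749, so f ≈ 31.63 / 0.17498 ≈ 180.7663 mm.

180.77 mm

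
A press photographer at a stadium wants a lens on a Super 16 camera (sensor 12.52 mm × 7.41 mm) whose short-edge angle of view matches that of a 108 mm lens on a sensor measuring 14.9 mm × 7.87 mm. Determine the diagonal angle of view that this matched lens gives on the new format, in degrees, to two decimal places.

8.18°

Equal short-edge AOV ⇒ f₂ = f₁ · 7.41/7.87 = 108 × 0.94155 ≈ 101.6874 mm.
Sensor diagonal = √(12.52² + 7.41²) = √211.6585 ≈ 14.5485 mm.
Diagonal AOV on the new format = 2·arctan(14.5485 / (2 × 101.6874)) = 2·arctan(0.07154) ≈ 8.1834°.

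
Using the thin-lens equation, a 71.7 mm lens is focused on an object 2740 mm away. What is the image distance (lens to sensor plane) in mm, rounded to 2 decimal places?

1/dᵢ = 1/f − 1/dₒ = 1/71.7 − 1/2740 = 0.0135820 mm⁻¹.
dᵢ = 1/0.0135820 ≈ 73.6267 mm.

73.63 mm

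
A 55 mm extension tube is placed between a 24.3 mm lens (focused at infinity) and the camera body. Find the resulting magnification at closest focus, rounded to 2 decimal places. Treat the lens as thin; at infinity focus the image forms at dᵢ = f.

2.26×

The tube moves the image plane from f to f + e, so dᵢ = 24.3 + 55 = 79.3 mm. Focus is achieved when 1/f = 1/dₒ + 1/dᵢ, giving dₒ = 1/(1/f − 1/(f+e)).
Magnification m = dᵢ/dₒ = (f+e)·(1/f − 1/(f+e)) = e/f = 55/24.3 ≈ 2.2634.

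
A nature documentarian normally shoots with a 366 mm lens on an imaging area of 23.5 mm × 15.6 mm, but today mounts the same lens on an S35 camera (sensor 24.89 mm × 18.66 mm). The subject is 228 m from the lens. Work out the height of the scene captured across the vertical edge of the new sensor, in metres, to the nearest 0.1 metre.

11.6 m

The focal length stays 366 mm; the relevant sensor dimension is now h = 18.66 mm. Object distance dₒ = 228 m = 228000 mm.
Thin-lens field height W = h·(dₒ − f)/f = 18.66 × (228000 − 366)/366 ≈ 11605.602 mm = 11.6056 m.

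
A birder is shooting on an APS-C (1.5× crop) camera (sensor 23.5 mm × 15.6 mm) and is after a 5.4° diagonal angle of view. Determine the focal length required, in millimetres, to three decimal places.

299.059 mm

Sensor diagonal = √(23.5² + 15.6²) = √795.6100 ≈ 28.2066 mm.
From α = 2·arctan(d/2f) we get f = d / (2·tan(α/2)).
With d = 28.2066 mm and α/2 = 2.7°, tan(α/2) ≈ 0.04716, so f ≈ 28.2066 / 0.09432 ≈ 299.0593 mm.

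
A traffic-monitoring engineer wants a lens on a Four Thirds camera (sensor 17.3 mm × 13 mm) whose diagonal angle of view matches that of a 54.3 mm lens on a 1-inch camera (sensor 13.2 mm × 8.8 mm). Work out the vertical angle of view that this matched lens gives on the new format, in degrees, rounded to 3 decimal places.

10.030°

Sensor diagonal = √(13.2² + 8.8²) = √251.6800 ≈ 15.8644 mm.
Sensor diagonal = √(17.3² + 13²) = √468.2900 ≈ 21.6400 mm.
Equal diagonal AOV ⇒ f₂ = f₁ · 21.6400/15.8644 = 54.3 × 1.36406 ≈ 74.0684 mm.
Vertical AOV on the new format = 2·arctan(13 / (2 × 74.0684)) = 2·arctan(0.08776) ≈ 10.0305°.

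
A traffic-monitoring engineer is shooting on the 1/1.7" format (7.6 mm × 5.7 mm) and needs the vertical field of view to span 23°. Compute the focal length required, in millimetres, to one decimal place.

14.0 mm

From α = 2·arctan(h/2f) we get f = h / (2·tan(α/2)).
With h = 5.7 mm and α/2 = 11.5°, tan(α/2) ≈ 0.20345, so f ≈ 5.7 / 0.40690 ≈ 14.0082 mm.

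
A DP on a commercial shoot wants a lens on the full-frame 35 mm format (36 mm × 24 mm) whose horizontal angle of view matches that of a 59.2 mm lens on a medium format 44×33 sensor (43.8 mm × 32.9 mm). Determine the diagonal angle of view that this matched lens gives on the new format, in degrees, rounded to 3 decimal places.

Equal horizontal AOV ⇒ f₂ = f₁ · 36/43.8 = 59.2 × 0.82192 ≈ 48.6575 mm.
Sensor diagonal = √(36² + 24²) = √1872.0000 ≈ 43.2666 mm.
Diagonal AOV on the new format = 2·arctan(43.2666 / (2 × 48.6575)) = 2·arctan(0.44460) ≈ 47.9402°.

47.940°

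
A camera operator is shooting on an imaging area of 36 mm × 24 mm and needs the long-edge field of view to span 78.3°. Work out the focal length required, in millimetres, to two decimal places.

22.11 mm

From α = 2·arctan(w/2f) we get f = w / (2·tan(α/2)).
With w = 36 mm and α/2 = 39.15°, tan(α/2) ≈ 0.81413, so f ≈ 36 / 1.62826 ≈ 22.1095 mm.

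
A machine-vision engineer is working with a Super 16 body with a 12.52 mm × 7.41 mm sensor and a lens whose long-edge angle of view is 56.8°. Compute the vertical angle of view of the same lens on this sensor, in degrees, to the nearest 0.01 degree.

From the long-edge AOV: f = 12.52 / (2·tan(28.4°)) = 12.52 / 1.08140 ≈ 11.5776 mm.
Vertical AOV = 2·arctan(7.41 / (2 × 11.5776)) = 2·arctan(0.32001) ≈ 35.4908°.

35.49°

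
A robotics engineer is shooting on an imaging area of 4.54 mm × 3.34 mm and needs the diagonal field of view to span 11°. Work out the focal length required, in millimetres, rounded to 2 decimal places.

29.27 mm

Sensor diagonal = √(4.54² + 3.34²) = √31.7672 ≈ 5.6362 mm.
From α = 2·arctan(d/2f) we get f = d / (2·tan(α/2)).
With d = 5.6362 mm and α/2 = 5.5°, tan(α/2) ≈ 0.09629, so f ≈ 5.6362 / 0.19258 ≈ 29.2673 mm.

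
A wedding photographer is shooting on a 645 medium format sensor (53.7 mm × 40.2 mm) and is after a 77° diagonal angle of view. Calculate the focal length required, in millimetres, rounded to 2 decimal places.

Sensor diagonal = √(53.7² + 40.2²) = √4499.7300 ≈ 67.0800 mm.
From α = 2·arctan(d/2f) we get f = d / (2·tan(α/2)).
With d = 67.0800 mm and α/2 = 38.5°, tan(α/2) ≈ 0.79544, so f ≈ 67.0800 / 1.59087 ≈ 42.1656 mm.

42.17 mm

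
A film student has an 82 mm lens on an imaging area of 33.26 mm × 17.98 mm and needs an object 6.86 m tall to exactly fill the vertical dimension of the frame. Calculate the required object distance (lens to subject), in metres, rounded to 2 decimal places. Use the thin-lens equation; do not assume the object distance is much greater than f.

31.37 m

W: 6.86 m = 6860 mm.
Magnification m = h/W = dᵢ/dₒ; combined with 1/f = 1/dₒ + 1/dᵢ this gives dₒ = f·(1 + W/h).
dₒ = 82 mm × (1 + 6860/17.98) = 82 × 382.5350 ≈ 31367.873 mm = 31.3679 m.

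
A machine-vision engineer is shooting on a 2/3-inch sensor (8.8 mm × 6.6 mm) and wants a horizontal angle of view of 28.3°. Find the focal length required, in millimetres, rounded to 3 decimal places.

From α = 2·arctan(w/2f) we get f = w / (2·tan(α/2)).
With w = 8.8 mm and α/2 = 14.15°, tan(α/2) ≈ 0.25211, so f ≈ 8.8 / 0.50422 ≈ 17.4527 mm.

17.453 mm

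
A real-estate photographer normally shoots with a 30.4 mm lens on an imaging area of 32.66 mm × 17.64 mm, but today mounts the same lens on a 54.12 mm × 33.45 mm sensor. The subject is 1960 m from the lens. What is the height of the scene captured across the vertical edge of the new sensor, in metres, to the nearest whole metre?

2157 m

The focal length stays 30.4 mm; the relevant sensor dimension is now h = 33.45 mm. Object distance dₒ = 1960 m = 1.96e+06 mm.
Thin-lens field height W = h·(dₒ − f)/f = 33.45 × (1.96e+06 − 30.4)/30.4 ≈ 2156611.287 mm = 2156.61 m.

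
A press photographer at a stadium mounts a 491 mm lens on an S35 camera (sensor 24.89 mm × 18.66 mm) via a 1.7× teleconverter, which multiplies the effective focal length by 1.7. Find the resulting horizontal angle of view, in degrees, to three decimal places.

1.708°

Effective focal length f = 491 × 1.7 = 834.7 mm.
α = 2·arctan(24.89 / (2 × 834.7)) = 2·arctan(0.01491) ≈ 1.7084°.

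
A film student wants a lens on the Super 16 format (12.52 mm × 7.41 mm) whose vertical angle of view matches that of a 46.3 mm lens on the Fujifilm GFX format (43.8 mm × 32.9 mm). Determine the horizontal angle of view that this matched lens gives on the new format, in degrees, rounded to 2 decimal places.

Equal vertical AOV ⇒ f₂ = f₁ · 7.41/32.9 = 46.3 × 0.22523 ≈ 10.4281 mm.
Horizontal AOV on the new format = 2·arctan(12.52 / (2 × 10.4281)) = 2·arctan(0.60030) ≈ 61.9531°.

61.95°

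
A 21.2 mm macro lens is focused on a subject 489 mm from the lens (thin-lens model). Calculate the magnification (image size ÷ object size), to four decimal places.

Thin lens: 1/f = 1/dₒ + 1/dᵢ → 1/dᵢ = 1/21.2 − 1/489 = 0.0451248 mm⁻¹, so dᵢ ≈ 22.1608 mm.
Magnification m = dᵢ/dₒ = 22.1608/489 ≈ 0.04532.

0.0453×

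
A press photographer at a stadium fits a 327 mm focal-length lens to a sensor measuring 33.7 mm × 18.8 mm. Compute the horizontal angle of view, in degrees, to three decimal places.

5.900°

Angle of view α = 2·arctan(w/2f) with w = 33.7 mm and f = 327 mm.
w/2f = 0.05153; arctan(0.05153) ≈ 2.9498°, so α ≈ 5.8996°.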